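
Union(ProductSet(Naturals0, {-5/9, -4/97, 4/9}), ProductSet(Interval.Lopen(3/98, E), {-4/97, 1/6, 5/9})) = Union(ProductSet(Interval.Lopen(3/98, E), {-4/97, 1/6, 5/9}), ProductSet(Naturals0, {-5/9, -4/97, 4/9}))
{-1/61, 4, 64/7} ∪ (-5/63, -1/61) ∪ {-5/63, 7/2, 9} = [-5/63, -1/61] ∪ {7/2, 4, 9, 64/7}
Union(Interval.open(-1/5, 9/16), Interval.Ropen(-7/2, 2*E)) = Interval.Ropen(-7/2, 2*E)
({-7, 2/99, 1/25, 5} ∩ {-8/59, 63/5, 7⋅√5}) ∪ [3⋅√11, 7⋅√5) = [3⋅√11, 7⋅√5)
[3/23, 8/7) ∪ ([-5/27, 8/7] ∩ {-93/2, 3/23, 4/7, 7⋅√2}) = [3/23, 8/7)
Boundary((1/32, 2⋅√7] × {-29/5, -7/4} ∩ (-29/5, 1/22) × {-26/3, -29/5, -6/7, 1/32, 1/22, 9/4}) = [1/32, 1/22] × {-29/5}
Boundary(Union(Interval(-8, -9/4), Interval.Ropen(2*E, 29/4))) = {-8, -9/4, 29/4, 2*E}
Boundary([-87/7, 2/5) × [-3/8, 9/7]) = ({-87/7, 2/5} × [-3/8, 9/7]) ∪ ([-87/7, 2/5] × {-3/8, 9/7})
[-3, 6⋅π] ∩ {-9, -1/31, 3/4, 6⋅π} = {-1/31, 3/4, 6⋅π}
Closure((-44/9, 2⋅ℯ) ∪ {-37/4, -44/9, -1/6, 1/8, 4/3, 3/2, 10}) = {-37/4, 10} ∪ [-44/9, 2⋅ℯ]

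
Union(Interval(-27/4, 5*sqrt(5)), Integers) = Union(Integers, Interval(-27/4, 5*sqrt(5)))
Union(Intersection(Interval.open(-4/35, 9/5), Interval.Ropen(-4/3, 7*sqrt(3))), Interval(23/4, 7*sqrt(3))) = Union(Interval.open(-4/35, 9/5), Interval(23/4, 7*sqrt(3)))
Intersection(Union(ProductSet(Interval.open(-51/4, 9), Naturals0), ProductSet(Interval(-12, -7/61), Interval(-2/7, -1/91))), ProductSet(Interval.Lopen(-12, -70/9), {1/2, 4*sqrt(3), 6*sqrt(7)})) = EmptySet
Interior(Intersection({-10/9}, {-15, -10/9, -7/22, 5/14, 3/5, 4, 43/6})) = EmptySet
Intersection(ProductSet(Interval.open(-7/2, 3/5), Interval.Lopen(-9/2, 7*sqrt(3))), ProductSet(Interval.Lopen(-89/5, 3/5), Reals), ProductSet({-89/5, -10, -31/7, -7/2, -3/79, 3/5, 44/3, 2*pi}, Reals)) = ProductSet({-3/79}, Interval.Lopen(-9/2, 7*sqrt(3)))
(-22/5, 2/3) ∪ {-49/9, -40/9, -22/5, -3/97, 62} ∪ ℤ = ℤ ∪ {-49/9, -40/9} ∪ [-22/5, 2/3)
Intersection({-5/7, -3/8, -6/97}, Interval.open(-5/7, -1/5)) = {-3/8}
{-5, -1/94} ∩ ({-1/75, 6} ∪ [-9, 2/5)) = {-5, -1/94}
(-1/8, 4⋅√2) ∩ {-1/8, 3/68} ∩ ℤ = ∅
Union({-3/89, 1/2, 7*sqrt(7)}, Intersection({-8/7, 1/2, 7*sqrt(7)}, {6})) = {-3/89, 1/2, 7*sqrt(7)}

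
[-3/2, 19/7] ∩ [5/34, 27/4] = [5/34, 19/7]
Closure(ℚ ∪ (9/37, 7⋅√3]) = ℚ ∪ (-∞, ∞)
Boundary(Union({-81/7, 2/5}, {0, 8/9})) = {-81/7, 0, 2/5, 8/9}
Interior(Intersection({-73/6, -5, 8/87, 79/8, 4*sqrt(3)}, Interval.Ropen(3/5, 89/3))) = EmptySet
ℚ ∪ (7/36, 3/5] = ℚ ∪ [7/36, 3/5]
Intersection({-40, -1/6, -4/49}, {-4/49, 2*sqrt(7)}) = {-4/49}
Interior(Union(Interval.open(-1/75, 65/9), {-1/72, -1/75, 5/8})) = Interval.open(-1/75, 65/9)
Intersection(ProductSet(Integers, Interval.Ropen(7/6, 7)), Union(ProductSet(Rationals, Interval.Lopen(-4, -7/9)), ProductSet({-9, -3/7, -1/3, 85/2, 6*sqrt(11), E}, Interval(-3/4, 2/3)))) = EmptySet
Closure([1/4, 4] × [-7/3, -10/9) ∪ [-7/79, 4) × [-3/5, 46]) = ([-7/79, 4] × [-3/5, 46]) ∪ ([1/4, 4] × [-7/3, -10/9])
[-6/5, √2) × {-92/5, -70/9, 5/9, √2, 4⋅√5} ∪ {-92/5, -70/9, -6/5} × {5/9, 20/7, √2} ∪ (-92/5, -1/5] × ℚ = ((-92/5, -1/5] × ℚ) ∪ ({-92/5, -70/9, -6/5} × {5/9, 20/7, √2}) ∪ ([-6/5, √2) × {-92/5, -70/9, 5/9, √2, 4⋅√5})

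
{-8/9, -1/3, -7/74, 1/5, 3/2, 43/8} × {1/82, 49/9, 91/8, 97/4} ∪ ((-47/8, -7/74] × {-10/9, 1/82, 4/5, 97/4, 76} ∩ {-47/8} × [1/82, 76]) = {-8/9, -1/3, -7/74, 1/5, 3/2, 43/8} × {1/82, 49/9, 91/8, 97/4}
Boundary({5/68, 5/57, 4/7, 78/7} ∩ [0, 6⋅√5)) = {5/68, 5/57, 4/7, 78/7}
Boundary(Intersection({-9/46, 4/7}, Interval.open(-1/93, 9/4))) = {4/7}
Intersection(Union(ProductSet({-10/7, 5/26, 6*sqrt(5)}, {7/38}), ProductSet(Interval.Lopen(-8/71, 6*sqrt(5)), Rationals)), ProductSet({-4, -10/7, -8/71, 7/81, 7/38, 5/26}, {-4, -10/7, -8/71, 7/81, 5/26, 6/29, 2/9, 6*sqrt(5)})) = ProductSet({7/81, 7/38, 5/26}, {-4, -10/7, -8/71, 7/81, 5/26, 6/29, 2/9})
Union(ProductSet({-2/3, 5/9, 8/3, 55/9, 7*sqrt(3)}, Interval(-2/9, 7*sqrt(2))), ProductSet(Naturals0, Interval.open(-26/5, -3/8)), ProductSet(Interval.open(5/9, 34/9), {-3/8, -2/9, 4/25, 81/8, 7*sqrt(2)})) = Union(ProductSet({-2/3, 5/9, 8/3, 55/9, 7*sqrt(3)}, Interval(-2/9, 7*sqrt(2))), ProductSet(Interval.open(5/9, 34/9), {-3/8, -2/9, 4/25, 81/8, 7*sqrt(2)}), ProductSet(Naturals0, Interval.open(-26/5, -3/8)))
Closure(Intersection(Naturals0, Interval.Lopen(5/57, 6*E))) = Range(1, 17, 1)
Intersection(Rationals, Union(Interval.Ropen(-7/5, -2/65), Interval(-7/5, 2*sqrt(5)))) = Intersection(Interval(-7/5, 2*sqrt(5)), Rationals)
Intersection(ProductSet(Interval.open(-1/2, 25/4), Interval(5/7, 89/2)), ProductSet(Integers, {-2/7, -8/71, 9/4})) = ProductSet(Range(0, 7, 1), {9/4})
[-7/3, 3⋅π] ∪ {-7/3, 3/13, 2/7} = [-7/3, 3⋅π]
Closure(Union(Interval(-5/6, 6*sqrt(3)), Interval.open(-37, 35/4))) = Interval(-37, 6*sqrt(3))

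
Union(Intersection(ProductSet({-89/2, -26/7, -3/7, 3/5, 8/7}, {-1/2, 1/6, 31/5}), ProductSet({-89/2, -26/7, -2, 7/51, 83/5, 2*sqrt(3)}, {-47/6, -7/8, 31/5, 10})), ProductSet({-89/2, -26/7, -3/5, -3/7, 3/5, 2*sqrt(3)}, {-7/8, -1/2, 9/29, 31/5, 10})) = ProductSet({-89/2, -26/7, -3/5, -3/7, 3/5, 2*sqrt(3)}, {-7/8, -1/2, 9/29, 31/5, 10})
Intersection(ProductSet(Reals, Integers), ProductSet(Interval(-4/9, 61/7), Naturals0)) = ProductSet(Interval(-4/9, 61/7), Naturals0)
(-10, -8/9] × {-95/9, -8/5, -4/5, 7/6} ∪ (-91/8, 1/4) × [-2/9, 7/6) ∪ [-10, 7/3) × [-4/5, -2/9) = ((-91/8, 1/4) × [-2/9, 7/6)) ∪ ((-10, -8/9] × {-95/9, -8/5, -4/5, 7/6}) ∪ ([-10, 7/3) × [-4/5, -2/9))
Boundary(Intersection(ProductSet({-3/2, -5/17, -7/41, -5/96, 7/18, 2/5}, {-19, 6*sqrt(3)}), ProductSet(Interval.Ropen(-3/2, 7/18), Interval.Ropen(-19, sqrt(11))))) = ProductSet({-3/2, -5/17, -7/41, -5/96}, {-19})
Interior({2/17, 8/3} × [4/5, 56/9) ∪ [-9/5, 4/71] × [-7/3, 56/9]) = (-9/5, 4/71) × (-7/3, 56/9)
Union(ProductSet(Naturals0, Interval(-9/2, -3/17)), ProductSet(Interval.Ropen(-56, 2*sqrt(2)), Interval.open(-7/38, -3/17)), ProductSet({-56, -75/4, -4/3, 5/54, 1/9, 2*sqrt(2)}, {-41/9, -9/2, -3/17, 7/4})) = Union(ProductSet({-56, -75/4, -4/3, 5/54, 1/9, 2*sqrt(2)}, {-41/9, -9/2, -3/17, 7/4}), ProductSet(Interval.Ropen(-56, 2*sqrt(2)), Interval.open(-7/38, -3/17)), ProductSet(Naturals0, Interval(-9/2, -3/17)))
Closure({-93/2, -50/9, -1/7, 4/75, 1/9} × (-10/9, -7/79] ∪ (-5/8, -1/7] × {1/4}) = ([-5/8, -1/7] × {1/4}) ∪ ({-93/2, -50/9, -1/7, 4/75, 1/9} × [-10/9, -7/79])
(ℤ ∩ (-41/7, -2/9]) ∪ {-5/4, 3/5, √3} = {-5, -4, …, -1} ∪ {-5/4, 3/5, √3}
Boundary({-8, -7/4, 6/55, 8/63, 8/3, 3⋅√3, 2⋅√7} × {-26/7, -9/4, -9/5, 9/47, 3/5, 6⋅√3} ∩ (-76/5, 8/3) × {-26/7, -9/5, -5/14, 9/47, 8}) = {-8, -7/4, 6/55, 8/63} × {-26/7, -9/5, 9/47}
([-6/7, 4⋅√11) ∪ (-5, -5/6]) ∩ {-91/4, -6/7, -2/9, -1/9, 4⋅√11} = {-6/7, -2/9, -1/9}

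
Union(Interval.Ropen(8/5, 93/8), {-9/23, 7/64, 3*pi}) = Union({-9/23, 7/64}, Interval.Ropen(8/5, 93/8))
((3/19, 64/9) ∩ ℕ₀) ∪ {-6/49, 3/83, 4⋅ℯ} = {-6/49, 3/83, 4⋅ℯ} ∪ {1, 2, …, 7}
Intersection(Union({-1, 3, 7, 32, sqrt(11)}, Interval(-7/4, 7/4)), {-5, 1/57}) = {1/57}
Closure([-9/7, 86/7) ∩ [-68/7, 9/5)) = [-9/7, 9/5]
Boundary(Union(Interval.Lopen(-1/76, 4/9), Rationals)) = Union(Interval(-oo, -1/76), Interval(4/9, oo))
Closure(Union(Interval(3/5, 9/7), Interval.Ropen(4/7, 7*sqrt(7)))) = Interval(4/7, 7*sqrt(7))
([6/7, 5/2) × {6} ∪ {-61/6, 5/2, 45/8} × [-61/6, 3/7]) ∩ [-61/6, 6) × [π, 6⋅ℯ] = [6/7, 5/2) × {6}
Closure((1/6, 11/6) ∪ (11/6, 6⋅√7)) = [1/6, 6⋅√7]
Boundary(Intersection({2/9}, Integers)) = EmptySet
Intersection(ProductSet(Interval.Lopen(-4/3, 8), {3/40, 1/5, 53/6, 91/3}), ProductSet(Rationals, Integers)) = EmptySet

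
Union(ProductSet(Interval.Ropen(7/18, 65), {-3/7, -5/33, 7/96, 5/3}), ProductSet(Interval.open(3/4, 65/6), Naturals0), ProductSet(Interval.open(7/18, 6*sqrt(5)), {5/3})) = Union(ProductSet(Interval.Ropen(7/18, 65), {-3/7, -5/33, 7/96, 5/3}), ProductSet(Interval.open(3/4, 65/6), Naturals0))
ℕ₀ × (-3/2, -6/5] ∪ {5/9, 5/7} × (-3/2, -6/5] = (ℕ₀ ∪ {5/9, 5/7}) × (-3/2, -6/5]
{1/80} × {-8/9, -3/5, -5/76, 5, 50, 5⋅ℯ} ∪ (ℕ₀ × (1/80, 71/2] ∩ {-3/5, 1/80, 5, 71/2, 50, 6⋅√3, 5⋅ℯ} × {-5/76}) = {1/80} × {-8/9, -3/5, -5/76, 5, 50, 5⋅ℯ}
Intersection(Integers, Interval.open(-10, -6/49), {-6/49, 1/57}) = EmptySet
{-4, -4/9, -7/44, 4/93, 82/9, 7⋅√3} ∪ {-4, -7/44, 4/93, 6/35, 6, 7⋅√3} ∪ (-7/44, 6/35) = {-4, -4/9, 6, 82/9, 7⋅√3} ∪ [-7/44, 6/35]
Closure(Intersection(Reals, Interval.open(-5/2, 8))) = Interval(-5/2, 8)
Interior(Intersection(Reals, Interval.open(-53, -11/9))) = Interval.open(-53, -11/9)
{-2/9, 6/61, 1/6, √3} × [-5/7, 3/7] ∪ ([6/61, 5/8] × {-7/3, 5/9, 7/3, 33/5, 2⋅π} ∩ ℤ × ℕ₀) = {-2/9, 6/61, 1/6, √3} × [-5/7, 3/7]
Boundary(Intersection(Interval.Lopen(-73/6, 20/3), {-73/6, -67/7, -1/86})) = {-67/7, -1/86}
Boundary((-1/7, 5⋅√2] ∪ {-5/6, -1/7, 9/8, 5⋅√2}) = {-5/6, -1/7, 5⋅√2}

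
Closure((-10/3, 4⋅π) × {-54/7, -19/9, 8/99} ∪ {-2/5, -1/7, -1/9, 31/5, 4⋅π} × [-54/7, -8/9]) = ([-10/3, 4⋅π] × {-54/7, -19/9, 8/99}) ∪ ({-2/5, -1/7, -1/9, 31/5, 4⋅π} × [-54/7, -8/9])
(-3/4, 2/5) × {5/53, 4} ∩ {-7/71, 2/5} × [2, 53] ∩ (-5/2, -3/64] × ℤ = {-7/71} × {4}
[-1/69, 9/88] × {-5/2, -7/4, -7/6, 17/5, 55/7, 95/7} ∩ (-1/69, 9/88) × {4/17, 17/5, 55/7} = (-1/69, 9/88) × {17/5, 55/7}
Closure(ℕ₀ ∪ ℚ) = ℝ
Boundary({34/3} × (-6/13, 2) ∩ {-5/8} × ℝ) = ∅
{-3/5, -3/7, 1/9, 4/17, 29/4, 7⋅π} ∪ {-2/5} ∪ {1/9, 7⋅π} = {-3/5, -3/7, -2/5, 1/9, 4/17, 29/4, 7⋅π}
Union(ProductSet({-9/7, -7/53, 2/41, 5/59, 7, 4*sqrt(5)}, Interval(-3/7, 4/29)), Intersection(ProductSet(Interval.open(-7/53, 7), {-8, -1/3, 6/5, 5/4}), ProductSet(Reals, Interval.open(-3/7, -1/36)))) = Union(ProductSet({-9/7, -7/53, 2/41, 5/59, 7, 4*sqrt(5)}, Interval(-3/7, 4/29)), ProductSet(Interval.open(-7/53, 7), {-1/3}))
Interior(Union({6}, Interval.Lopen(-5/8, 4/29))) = Interval.open(-5/8, 4/29)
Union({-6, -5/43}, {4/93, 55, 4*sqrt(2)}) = {-6, -5/43, 4/93, 55, 4*sqrt(2)}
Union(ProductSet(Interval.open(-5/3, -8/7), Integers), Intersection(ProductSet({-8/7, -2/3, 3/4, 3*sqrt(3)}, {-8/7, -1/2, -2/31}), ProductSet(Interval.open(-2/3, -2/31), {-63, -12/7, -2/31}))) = ProductSet(Interval.open(-5/3, -8/7), Integers)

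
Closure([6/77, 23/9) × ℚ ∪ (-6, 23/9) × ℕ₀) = ([-6, 23/9] × ℕ₀) ∪ ([6/77, 23/9] × ℝ)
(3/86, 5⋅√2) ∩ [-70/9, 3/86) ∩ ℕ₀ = ∅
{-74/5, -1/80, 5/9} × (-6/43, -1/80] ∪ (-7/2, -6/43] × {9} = ((-7/2, -6/43] × {9}) ∪ ({-74/5, -1/80, 5/9} × (-6/43, -1/80])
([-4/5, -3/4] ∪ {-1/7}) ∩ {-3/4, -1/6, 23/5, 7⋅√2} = {-3/4}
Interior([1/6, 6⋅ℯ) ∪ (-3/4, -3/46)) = (-3/4, -3/46) ∪ (1/6, 6⋅ℯ)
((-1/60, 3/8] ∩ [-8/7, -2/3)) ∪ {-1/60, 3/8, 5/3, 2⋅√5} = {-1/60, 3/8, 5/3, 2⋅√5}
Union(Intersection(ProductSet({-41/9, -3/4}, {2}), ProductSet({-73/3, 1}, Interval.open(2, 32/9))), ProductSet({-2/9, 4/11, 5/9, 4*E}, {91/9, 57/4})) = ProductSet({-2/9, 4/11, 5/9, 4*E}, {91/9, 57/4})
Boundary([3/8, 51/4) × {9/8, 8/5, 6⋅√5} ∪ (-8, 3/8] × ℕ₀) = ([-8, 3/8] × ℕ₀) ∪ ([3/8, 51/4] × {9/8, 8/5, 6⋅√5})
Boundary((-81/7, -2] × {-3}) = [-81/7, -2] × {-3}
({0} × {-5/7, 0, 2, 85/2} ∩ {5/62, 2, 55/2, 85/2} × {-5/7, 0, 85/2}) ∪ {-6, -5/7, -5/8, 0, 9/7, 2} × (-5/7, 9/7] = {-6, -5/7, -5/8, 0, 9/7, 2} × (-5/7, 9/7]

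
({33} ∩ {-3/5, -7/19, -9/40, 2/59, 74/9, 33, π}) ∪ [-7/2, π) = [-7/2, π) ∪ {33}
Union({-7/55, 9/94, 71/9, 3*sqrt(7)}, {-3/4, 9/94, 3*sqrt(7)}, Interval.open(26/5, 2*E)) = Union({-3/4, -7/55, 9/94, 71/9, 3*sqrt(7)}, Interval.open(26/5, 2*E))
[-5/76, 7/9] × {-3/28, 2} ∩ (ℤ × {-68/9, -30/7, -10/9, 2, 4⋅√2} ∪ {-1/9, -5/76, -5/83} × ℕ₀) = ({-5/76, -5/83} ∪ {0}) × {2}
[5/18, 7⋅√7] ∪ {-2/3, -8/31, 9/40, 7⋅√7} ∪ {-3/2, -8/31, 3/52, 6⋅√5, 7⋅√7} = {-3/2, -2/3, -8/31, 3/52, 9/40} ∪ [5/18, 7⋅√7]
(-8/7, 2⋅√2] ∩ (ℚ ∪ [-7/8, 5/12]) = [-7/8, 5/12] ∪ (ℚ ∩ (-8/7, 2⋅√2])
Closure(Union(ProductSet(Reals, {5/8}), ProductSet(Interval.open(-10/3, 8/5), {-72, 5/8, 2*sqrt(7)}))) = Union(ProductSet(Interval(-10/3, 8/5), {-72, 5/8, 2*sqrt(7)}), ProductSet(Reals, {5/8}))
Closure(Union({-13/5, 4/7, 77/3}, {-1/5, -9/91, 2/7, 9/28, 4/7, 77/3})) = {-13/5, -1/5, -9/91, 2/7, 9/28, 4/7, 77/3}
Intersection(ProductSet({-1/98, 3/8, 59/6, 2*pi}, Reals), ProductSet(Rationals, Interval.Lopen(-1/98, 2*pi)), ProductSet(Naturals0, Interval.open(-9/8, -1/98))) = EmptySet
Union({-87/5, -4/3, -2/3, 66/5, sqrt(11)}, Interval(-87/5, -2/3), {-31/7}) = Union({66/5, sqrt(11)}, Interval(-87/5, -2/3))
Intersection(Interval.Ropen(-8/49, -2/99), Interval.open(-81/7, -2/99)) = Interval.Ropen(-8/49, -2/99)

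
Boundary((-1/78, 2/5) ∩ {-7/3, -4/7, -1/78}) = ∅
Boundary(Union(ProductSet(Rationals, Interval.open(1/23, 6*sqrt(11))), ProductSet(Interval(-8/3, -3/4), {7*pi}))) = Union(ProductSet(Interval(-8/3, -3/4), {7*pi}), ProductSet(Reals, Interval(1/23, 6*sqrt(11))))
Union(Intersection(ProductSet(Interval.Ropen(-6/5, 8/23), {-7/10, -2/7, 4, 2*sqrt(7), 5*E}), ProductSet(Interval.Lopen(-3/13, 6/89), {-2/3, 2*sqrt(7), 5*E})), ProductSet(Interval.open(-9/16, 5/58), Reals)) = ProductSet(Interval.open(-9/16, 5/58), Reals)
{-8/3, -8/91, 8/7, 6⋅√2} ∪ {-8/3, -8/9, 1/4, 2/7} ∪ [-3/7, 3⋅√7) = {-8/3, -8/9, 6⋅√2} ∪ [-3/7, 3⋅√7)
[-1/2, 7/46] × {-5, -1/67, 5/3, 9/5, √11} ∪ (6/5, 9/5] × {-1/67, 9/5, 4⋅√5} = ([-1/2, 7/46] × {-5, -1/67, 5/3, 9/5, √11}) ∪ ((6/5, 9/5] × {-1/67, 9/5, 4⋅√5})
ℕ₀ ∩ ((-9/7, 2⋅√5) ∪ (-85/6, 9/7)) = {0, 1, …, 4}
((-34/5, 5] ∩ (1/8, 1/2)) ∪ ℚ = ℚ ∪ [1/8, 1/2]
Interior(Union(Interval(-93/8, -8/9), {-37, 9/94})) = Interval.open(-93/8, -8/9)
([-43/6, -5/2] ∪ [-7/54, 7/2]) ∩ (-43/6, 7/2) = (-43/6, -5/2] ∪ [-7/54, 7/2)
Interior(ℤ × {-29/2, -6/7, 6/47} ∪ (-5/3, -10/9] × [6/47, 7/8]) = (-5/3, -10/9) × (6/47, 7/8)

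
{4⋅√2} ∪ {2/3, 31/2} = {2/3, 31/2, 4⋅√2}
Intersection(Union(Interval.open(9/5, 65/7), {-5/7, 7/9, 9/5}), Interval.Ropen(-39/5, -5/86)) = {-5/7}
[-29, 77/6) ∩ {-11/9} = {-11/9}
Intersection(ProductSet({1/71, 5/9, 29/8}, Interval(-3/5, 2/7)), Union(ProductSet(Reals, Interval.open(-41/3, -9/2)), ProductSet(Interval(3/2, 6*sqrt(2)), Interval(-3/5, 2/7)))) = ProductSet({29/8}, Interval(-3/5, 2/7))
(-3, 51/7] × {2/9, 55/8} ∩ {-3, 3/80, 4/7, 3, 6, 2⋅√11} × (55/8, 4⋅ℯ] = ∅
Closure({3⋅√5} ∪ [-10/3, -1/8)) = [-10/3, -1/8] ∪ {3⋅√5}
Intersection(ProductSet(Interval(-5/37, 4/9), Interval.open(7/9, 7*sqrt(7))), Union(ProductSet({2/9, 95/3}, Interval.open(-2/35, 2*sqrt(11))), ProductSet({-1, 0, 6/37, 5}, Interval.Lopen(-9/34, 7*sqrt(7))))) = Union(ProductSet({2/9}, Interval.open(7/9, 2*sqrt(11))), ProductSet({0, 6/37}, Interval.open(7/9, 7*sqrt(7))))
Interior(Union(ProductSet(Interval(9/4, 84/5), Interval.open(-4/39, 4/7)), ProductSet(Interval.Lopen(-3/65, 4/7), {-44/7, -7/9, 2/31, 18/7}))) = ProductSet(Interval.open(9/4, 84/5), Interval.open(-4/39, 4/7))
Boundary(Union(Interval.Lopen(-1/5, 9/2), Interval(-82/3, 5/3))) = {-82/3, 9/2}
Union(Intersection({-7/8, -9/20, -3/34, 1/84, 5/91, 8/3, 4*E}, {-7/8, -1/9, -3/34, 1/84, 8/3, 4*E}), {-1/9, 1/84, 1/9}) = {-7/8, -1/9, -3/34, 1/84, 1/9, 8/3, 4*E}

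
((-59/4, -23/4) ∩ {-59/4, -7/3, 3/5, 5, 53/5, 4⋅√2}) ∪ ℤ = ℤ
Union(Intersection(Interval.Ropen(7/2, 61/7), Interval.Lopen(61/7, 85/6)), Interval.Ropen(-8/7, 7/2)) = Interval.Ropen(-8/7, 7/2)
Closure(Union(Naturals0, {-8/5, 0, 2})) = Union({-8/5}, Naturals0)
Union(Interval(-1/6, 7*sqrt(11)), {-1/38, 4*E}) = Interval(-1/6, 7*sqrt(11))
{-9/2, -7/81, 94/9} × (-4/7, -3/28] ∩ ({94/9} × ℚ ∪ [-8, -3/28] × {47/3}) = {94/9} × (ℚ ∩ (-4/7, -3/28])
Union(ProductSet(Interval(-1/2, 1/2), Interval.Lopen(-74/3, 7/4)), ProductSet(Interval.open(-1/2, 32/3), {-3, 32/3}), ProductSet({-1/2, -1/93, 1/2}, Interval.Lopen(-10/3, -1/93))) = Union(ProductSet(Interval(-1/2, 1/2), Interval.Lopen(-74/3, 7/4)), ProductSet(Interval.open(-1/2, 32/3), {-3, 32/3}))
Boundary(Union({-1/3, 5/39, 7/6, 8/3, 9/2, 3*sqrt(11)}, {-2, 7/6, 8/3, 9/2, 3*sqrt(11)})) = {-2, -1/3, 5/39, 7/6, 8/3, 9/2, 3*sqrt(11)}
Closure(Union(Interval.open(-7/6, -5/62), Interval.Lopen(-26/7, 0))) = Interval(-26/7, 0)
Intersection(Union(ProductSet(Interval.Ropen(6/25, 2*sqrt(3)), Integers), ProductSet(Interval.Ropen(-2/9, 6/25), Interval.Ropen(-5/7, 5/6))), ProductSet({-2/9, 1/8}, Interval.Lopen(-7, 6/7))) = ProductSet({-2/9, 1/8}, Interval.Ropen(-5/7, 5/6))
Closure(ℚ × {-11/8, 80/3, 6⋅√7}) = ℝ × {-11/8, 80/3, 6⋅√7}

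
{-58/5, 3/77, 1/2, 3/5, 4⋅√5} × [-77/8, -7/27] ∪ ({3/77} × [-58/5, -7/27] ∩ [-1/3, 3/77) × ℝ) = {-58/5, 3/77, 1/2, 3/5, 4⋅√5} × [-77/8, -7/27]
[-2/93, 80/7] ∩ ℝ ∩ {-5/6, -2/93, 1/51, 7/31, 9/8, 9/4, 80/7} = {-2/93, 1/51, 7/31, 9/8, 9/4, 80/7}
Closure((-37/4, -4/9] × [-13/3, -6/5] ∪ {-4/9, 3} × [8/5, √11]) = ({-4/9, 3} × [8/5, √11]) ∪ ([-37/4, -4/9] × [-13/3, -6/5])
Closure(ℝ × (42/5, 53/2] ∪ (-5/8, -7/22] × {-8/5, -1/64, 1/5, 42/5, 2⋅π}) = (ℝ × [42/5, 53/2]) ∪ ([-5/8, -7/22] × {-8/5, -1/64, 1/5, 42/5, 2⋅π})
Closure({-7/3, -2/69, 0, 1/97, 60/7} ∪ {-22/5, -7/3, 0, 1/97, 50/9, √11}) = {-22/5, -7/3, -2/69, 0, 1/97, 50/9, 60/7, √11}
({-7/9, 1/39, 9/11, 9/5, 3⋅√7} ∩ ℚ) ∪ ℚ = ℚ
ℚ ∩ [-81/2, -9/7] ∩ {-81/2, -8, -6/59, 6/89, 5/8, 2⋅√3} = {-81/2, -8}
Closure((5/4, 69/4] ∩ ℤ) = {2, 3, …, 17}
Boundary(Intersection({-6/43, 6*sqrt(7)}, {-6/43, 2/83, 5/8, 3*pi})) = {-6/43}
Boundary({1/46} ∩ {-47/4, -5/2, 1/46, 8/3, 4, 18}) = {1/46}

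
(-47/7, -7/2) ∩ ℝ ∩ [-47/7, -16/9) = (-47/7, -7/2)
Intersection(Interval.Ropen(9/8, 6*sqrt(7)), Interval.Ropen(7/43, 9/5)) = Interval.Ropen(9/8, 9/5)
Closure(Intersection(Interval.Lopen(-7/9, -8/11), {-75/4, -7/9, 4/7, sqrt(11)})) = EmptySet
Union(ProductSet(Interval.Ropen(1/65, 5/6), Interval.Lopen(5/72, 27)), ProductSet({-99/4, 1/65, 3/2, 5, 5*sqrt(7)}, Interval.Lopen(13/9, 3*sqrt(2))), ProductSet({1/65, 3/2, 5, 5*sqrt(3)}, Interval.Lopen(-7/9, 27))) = Union(ProductSet({1/65, 3/2, 5, 5*sqrt(3)}, Interval.Lopen(-7/9, 27)), ProductSet({-99/4, 1/65, 3/2, 5, 5*sqrt(7)}, Interval.Lopen(13/9, 3*sqrt(2))), ProductSet(Interval.Ropen(1/65, 5/6), Interval.Lopen(5/72, 27)))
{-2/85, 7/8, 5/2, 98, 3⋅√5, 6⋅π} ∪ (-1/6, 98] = (-1/6, 98]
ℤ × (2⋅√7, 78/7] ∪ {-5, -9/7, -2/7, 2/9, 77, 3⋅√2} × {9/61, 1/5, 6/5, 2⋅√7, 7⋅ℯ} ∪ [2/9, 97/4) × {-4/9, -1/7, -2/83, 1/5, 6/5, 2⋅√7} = (ℤ × (2⋅√7, 78/7]) ∪ ([2/9, 97/4) × {-4/9, -1/7, -2/83, 1/5, 6/5, 2⋅√7}) ∪ ({-5, -9/7, -2/7, 2/9, 77, 3⋅√2} × {9/61, 1/5, 6/5, 2⋅√7, 7⋅ℯ})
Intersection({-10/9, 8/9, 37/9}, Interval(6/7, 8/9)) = {8/9}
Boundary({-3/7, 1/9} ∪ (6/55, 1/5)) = {-3/7, 6/55, 1/5}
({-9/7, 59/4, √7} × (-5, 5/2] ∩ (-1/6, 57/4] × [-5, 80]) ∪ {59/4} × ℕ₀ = ({59/4} × ℕ₀) ∪ ({√7} × (-5, 5/2])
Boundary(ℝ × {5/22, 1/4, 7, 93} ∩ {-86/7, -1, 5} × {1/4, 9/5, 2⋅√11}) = {-86/7, -1, 5} × {1/4}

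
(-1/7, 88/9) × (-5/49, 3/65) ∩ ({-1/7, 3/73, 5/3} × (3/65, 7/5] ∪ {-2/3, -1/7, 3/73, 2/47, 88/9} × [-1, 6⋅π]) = {3/73, 2/47} × (-5/49, 3/65)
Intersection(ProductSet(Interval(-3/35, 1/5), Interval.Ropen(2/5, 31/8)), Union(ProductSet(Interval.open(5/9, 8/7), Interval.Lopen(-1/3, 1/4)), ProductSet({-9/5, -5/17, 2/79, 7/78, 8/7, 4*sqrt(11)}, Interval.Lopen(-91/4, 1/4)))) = EmptySet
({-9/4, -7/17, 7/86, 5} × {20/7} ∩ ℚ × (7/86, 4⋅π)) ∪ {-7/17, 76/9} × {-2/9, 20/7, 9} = ({-7/17, 76/9} × {-2/9, 20/7, 9}) ∪ ({-9/4, -7/17, 7/86, 5} × {20/7})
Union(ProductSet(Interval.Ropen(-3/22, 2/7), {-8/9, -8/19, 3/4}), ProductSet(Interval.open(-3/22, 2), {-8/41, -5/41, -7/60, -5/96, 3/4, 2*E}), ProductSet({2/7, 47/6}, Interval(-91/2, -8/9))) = Union(ProductSet({2/7, 47/6}, Interval(-91/2, -8/9)), ProductSet(Interval.Ropen(-3/22, 2/7), {-8/9, -8/19, 3/4}), ProductSet(Interval.open(-3/22, 2), {-8/41, -5/41, -7/60, -5/96, 3/4, 2*E}))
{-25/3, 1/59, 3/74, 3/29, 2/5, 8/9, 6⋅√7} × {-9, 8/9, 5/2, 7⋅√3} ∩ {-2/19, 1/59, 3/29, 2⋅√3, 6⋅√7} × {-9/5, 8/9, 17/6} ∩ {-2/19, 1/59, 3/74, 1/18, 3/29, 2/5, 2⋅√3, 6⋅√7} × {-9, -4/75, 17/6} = ∅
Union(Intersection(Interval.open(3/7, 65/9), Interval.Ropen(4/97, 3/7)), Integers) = Integers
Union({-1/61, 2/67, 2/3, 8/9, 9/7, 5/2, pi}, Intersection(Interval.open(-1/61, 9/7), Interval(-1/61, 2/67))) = Union({2/3, 8/9, 9/7, 5/2, pi}, Interval(-1/61, 2/67))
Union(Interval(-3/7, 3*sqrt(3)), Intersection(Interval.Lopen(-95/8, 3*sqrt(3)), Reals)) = Interval.Lopen(-95/8, 3*sqrt(3))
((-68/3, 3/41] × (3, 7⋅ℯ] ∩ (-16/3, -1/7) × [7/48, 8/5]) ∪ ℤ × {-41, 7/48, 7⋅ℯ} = ℤ × {-41, 7/48, 7⋅ℯ}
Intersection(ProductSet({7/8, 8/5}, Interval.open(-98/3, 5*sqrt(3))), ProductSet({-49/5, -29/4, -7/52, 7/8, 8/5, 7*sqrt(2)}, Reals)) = ProductSet({7/8, 8/5}, Interval.open(-98/3, 5*sqrt(3)))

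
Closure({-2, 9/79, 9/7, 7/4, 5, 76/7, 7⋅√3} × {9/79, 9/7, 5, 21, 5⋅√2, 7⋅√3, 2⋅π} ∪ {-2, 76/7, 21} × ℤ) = ({-2, 76/7, 21} × ℤ) ∪ ({-2, 9/79, 9/7, 7/4, 5, 76/7, 7⋅√3} × {9/79, 9/7, 5, 21, 5⋅√2, 7⋅√3, 2⋅π})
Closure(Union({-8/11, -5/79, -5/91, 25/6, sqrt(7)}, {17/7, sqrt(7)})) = {-8/11, -5/79, -5/91, 17/7, 25/6, sqrt(7)}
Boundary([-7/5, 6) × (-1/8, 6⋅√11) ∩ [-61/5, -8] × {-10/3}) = ∅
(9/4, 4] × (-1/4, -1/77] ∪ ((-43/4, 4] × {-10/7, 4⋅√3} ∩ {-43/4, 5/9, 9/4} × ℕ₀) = (9/4, 4] × (-1/4, -1/77]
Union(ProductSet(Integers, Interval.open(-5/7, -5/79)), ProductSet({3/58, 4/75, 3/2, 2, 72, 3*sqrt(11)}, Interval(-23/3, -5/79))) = Union(ProductSet({3/58, 4/75, 3/2, 2, 72, 3*sqrt(11)}, Interval(-23/3, -5/79)), ProductSet(Integers, Interval.open(-5/7, -5/79)))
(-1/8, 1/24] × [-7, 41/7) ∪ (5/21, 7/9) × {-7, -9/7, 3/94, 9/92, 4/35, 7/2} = ((-1/8, 1/24] × [-7, 41/7)) ∪ ((5/21, 7/9) × {-7, -9/7, 3/94, 9/92, 4/35, 7/2})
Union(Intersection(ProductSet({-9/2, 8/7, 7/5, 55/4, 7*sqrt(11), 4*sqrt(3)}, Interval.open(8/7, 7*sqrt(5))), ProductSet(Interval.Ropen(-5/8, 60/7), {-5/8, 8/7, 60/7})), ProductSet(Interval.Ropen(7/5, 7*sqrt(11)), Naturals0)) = Union(ProductSet({8/7, 7/5, 4*sqrt(3)}, {60/7}), ProductSet(Interval.Ropen(7/5, 7*sqrt(11)), Naturals0))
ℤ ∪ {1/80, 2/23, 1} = ℤ ∪ {1/80, 2/23}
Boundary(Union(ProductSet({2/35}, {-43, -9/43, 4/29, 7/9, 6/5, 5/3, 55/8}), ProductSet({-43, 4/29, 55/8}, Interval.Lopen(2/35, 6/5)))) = Union(ProductSet({2/35}, {-43, -9/43, 4/29, 7/9, 6/5, 5/3, 55/8}), ProductSet({-43, 4/29, 55/8}, Interval(2/35, 6/5)))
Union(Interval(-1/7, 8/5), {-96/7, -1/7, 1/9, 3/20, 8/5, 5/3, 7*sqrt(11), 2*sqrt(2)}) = Union({-96/7, 5/3, 7*sqrt(11), 2*sqrt(2)}, Interval(-1/7, 8/5))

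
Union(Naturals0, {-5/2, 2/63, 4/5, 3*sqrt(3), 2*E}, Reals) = Reals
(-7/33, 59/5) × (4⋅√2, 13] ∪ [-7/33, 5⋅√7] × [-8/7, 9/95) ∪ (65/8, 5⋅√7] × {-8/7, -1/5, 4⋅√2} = ((-7/33, 59/5) × (4⋅√2, 13]) ∪ ([-7/33, 5⋅√7] × [-8/7, 9/95)) ∪ ((65/8, 5⋅√7] × {-8/7, -1/5, 4⋅√2})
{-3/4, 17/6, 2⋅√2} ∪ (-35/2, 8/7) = (-35/2, 8/7) ∪ {17/6, 2⋅√2}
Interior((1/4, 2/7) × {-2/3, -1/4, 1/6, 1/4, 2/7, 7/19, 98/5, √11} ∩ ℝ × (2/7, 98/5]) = ∅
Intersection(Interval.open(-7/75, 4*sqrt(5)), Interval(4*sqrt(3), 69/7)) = Interval.Ropen(4*sqrt(3), 4*sqrt(5))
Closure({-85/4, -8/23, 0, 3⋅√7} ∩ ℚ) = {-85/4, -8/23, 0}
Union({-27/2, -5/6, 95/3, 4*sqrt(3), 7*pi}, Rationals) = Union({4*sqrt(3), 7*pi}, Rationals)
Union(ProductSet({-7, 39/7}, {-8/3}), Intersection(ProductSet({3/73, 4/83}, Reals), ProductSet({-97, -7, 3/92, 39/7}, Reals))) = ProductSet({-7, 39/7}, {-8/3})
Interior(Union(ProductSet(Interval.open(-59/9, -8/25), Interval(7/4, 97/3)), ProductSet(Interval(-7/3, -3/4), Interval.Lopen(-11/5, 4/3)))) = Union(ProductSet(Interval.open(-59/9, -8/25), Interval.open(7/4, 97/3)), ProductSet(Interval.open(-7/3, -3/4), Interval.open(-11/5, 4/3)))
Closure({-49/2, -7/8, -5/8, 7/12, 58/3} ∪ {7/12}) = {-49/2, -7/8, -5/8, 7/12, 58/3}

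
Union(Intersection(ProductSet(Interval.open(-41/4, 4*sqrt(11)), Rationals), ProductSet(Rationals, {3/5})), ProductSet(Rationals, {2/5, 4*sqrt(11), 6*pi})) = Union(ProductSet(Intersection(Interval.open(-41/4, 4*sqrt(11)), Rationals), {3/5}), ProductSet(Rationals, {2/5, 4*sqrt(11), 6*pi}))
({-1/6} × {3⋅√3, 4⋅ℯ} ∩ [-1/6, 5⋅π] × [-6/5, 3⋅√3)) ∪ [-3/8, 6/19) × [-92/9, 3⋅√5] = [-3/8, 6/19) × [-92/9, 3⋅√5]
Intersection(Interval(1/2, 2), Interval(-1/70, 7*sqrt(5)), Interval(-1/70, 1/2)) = {1/2}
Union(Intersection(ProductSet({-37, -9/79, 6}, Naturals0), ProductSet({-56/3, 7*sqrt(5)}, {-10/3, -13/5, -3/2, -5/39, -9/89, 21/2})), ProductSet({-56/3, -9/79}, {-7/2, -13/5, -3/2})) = ProductSet({-56/3, -9/79}, {-7/2, -13/5, -3/2})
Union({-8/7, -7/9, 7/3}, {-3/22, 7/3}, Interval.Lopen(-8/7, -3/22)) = Union({7/3}, Interval(-8/7, -3/22))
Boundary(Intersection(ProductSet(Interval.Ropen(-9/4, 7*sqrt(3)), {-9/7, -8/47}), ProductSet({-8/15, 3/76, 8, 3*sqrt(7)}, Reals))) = ProductSet({-8/15, 3/76, 8, 3*sqrt(7)}, {-9/7, -8/47})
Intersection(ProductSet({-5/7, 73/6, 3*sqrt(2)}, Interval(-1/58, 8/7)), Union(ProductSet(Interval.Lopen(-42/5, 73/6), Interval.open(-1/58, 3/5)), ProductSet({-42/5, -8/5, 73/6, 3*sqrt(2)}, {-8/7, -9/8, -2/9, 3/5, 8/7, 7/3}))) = Union(ProductSet({73/6, 3*sqrt(2)}, {3/5, 8/7}), ProductSet({-5/7, 73/6, 3*sqrt(2)}, Interval.open(-1/58, 3/5)))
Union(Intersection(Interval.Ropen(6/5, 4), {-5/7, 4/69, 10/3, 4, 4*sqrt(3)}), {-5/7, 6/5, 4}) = {-5/7, 6/5, 10/3, 4}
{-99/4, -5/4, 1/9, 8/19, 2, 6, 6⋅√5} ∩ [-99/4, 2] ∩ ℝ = {-99/4, -5/4, 1/9, 8/19, 2}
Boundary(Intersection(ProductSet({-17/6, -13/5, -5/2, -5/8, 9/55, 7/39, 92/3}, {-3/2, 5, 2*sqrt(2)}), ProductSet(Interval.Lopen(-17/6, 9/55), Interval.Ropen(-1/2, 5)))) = ProductSet({-13/5, -5/2, -5/8, 9/55}, {2*sqrt(2)})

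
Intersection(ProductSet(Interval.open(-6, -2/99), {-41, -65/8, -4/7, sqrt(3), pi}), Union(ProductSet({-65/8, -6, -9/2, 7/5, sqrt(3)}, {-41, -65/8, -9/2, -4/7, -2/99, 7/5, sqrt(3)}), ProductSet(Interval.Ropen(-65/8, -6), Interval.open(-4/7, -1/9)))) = ProductSet({-9/2}, {-41, -65/8, -4/7, sqrt(3)})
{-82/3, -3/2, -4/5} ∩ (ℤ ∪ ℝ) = {-82/3, -3/2, -4/5}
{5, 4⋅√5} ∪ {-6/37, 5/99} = {-6/37, 5/99, 5, 4⋅√5}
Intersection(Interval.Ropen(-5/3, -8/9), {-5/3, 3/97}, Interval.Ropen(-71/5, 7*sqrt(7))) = {-5/3}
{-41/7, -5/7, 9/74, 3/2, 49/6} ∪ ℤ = ℤ ∪ {-41/7, -5/7, 9/74, 3/2, 49/6}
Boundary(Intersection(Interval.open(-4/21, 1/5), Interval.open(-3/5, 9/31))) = {-4/21, 1/5}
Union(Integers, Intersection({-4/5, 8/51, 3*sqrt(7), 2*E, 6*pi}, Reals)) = Union({-4/5, 8/51, 3*sqrt(7), 2*E, 6*pi}, Integers)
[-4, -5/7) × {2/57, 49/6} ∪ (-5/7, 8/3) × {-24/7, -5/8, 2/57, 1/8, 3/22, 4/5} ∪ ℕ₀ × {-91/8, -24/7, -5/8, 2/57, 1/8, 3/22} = ([-4, -5/7) × {2/57, 49/6}) ∪ (ℕ₀ × {-91/8, -24/7, -5/8, 2/57, 1/8, 3/22}) ∪ ((-5/7, 8/3) × {-24/7, -5/8, 2/57, 1/8, 3/22, 4/5})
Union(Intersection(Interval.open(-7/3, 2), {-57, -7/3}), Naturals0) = Naturals0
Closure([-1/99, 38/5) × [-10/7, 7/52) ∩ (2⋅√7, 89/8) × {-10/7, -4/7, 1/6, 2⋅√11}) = [2⋅√7, 38/5] × {-10/7, -4/7}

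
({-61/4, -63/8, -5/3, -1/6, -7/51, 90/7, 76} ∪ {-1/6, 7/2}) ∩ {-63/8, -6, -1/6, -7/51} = {-63/8, -1/6, -7/51}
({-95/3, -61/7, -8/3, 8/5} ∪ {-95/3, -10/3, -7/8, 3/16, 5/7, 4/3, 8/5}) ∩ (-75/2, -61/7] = {-95/3, -61/7}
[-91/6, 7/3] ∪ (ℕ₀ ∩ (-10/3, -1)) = [-91/6, 7/3]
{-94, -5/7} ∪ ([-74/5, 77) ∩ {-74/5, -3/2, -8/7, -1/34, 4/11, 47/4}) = {-94, -74/5, -3/2, -8/7, -5/7, -1/34, 4/11, 47/4}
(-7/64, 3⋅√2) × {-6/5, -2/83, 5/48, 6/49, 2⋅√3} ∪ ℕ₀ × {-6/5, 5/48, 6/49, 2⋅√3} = (ℕ₀ × {-6/5, 5/48, 6/49, 2⋅√3}) ∪ ((-7/64, 3⋅√2) × {-6/5, -2/83, 5/48, 6/49, 2⋅√3})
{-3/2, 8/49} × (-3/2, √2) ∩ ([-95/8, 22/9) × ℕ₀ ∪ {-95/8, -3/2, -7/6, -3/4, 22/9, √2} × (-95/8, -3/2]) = {-3/2, 8/49} × {0, 1}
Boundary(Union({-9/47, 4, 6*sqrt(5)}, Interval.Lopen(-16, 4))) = {-16, 4, 6*sqrt(5)}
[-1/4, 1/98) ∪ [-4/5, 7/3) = [-4/5, 7/3)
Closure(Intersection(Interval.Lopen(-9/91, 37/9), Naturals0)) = Range(0, 5, 1)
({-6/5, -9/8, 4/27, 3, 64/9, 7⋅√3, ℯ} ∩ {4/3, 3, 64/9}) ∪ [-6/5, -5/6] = [-6/5, -5/6] ∪ {3, 64/9}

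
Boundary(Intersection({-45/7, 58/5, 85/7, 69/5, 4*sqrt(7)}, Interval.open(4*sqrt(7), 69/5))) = {58/5, 85/7}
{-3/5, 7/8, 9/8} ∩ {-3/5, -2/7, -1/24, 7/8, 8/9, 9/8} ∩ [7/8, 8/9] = {7/8}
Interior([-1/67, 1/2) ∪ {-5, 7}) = (-1/67, 1/2)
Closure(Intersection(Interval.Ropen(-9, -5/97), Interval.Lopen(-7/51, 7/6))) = Interval(-7/51, -5/97)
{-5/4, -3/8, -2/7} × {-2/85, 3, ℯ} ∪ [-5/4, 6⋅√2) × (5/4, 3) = ({-5/4, -3/8, -2/7} × {-2/85, 3, ℯ}) ∪ ([-5/4, 6⋅√2) × (5/4, 3))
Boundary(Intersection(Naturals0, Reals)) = Naturals0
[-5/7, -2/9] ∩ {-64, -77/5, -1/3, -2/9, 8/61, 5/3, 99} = {-1/3, -2/9}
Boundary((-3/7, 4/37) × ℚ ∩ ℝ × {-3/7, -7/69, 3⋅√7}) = [-3/7, 4/37] × {-3/7, -7/69}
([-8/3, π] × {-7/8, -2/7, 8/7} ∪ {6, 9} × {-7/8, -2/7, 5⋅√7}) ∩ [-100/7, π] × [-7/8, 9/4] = [-8/3, π] × {-7/8, -2/7, 8/7}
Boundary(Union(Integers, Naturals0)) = Integers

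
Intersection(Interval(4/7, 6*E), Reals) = Interval(4/7, 6*E)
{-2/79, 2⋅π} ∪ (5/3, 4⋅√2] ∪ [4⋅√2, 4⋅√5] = {-2/79} ∪ (5/3, 4⋅√5]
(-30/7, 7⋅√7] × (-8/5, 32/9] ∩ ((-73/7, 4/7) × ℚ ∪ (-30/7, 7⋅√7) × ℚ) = (-30/7, 7⋅√7) × (ℚ ∩ (-8/5, 32/9])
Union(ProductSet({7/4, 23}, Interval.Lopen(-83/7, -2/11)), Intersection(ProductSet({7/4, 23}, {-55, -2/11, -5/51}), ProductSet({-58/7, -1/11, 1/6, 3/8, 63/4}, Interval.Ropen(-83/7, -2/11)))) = ProductSet({7/4, 23}, Interval.Lopen(-83/7, -2/11))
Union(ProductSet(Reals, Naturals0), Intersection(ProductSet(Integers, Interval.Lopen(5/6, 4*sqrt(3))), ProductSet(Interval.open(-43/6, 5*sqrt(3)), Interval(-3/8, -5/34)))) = ProductSet(Reals, Naturals0)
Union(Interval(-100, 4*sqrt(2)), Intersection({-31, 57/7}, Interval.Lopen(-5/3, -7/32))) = Interval(-100, 4*sqrt(2))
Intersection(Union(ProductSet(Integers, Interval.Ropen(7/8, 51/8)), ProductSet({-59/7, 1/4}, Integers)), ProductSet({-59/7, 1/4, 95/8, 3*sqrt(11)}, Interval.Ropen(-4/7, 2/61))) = ProductSet({-59/7, 1/4}, Range(0, 1, 1))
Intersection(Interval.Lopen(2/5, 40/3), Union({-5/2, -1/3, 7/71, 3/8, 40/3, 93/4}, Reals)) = Interval.Lopen(2/5, 40/3)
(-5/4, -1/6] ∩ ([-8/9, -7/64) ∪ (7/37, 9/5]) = [-8/9, -1/6]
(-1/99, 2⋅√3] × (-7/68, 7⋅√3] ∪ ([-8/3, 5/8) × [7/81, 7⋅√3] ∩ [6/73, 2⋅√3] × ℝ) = (-1/99, 2⋅√3] × (-7/68, 7⋅√3]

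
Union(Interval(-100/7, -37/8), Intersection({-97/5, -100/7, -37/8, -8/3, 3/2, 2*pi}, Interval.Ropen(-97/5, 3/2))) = Union({-97/5, -8/3}, Interval(-100/7, -37/8))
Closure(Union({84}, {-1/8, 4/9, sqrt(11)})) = {-1/8, 4/9, 84, sqrt(11)}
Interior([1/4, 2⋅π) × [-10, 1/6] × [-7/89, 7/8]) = (1/4, 2⋅π) × (-10, 1/6) × (-7/89, 7/8)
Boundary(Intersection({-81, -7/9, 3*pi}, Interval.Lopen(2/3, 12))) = {3*pi}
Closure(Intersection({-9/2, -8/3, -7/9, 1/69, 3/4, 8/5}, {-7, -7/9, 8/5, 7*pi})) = {-7/9, 8/5}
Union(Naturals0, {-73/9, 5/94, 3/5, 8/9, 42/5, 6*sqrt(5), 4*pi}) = Union({-73/9, 5/94, 3/5, 8/9, 42/5, 6*sqrt(5), 4*pi}, Naturals0)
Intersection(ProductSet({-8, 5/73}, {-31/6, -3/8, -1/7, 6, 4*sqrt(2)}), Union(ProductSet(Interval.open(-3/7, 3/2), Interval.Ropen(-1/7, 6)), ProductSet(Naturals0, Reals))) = ProductSet({5/73}, {-1/7, 4*sqrt(2)})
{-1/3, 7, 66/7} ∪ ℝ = ℝ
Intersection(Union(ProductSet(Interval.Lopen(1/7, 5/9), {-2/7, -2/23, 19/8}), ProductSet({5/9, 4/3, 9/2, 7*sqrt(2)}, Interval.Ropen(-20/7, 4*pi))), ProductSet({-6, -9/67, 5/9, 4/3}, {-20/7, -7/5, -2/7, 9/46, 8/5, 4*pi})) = ProductSet({5/9, 4/3}, {-20/7, -7/5, -2/7, 9/46, 8/5})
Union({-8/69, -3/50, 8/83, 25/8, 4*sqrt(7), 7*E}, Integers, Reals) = Reals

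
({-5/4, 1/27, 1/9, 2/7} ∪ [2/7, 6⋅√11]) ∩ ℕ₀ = {1, 2, …, 19}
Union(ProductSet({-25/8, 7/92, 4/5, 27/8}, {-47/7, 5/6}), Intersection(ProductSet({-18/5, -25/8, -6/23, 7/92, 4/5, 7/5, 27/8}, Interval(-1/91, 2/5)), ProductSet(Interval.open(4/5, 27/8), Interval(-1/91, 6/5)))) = Union(ProductSet({7/5}, Interval(-1/91, 2/5)), ProductSet({-25/8, 7/92, 4/5, 27/8}, {-47/7, 5/6}))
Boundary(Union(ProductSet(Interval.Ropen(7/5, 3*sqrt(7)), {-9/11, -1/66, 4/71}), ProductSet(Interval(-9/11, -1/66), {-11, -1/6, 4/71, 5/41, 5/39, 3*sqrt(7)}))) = Union(ProductSet(Interval(-9/11, -1/66), {-11, -1/6, 4/71, 5/41, 5/39, 3*sqrt(7)}), ProductSet(Interval(7/5, 3*sqrt(7)), {-9/11, -1/66, 4/71}))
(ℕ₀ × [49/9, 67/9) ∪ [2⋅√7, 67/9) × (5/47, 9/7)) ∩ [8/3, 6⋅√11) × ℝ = ({3, 4, …, 19} × [49/9, 67/9)) ∪ ([2⋅√7, 67/9) × (5/47, 9/7))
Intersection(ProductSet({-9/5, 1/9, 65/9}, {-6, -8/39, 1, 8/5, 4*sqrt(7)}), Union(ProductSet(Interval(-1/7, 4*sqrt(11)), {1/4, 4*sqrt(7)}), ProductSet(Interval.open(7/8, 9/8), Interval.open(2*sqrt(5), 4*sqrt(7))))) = ProductSet({1/9, 65/9}, {4*sqrt(7)})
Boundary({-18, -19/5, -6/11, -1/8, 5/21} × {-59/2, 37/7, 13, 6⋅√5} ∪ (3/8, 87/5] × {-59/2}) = ([3/8, 87/5] × {-59/2}) ∪ ({-18, -19/5, -6/11, -1/8, 5/21} × {-59/2, 37/7, 13, 6⋅√5})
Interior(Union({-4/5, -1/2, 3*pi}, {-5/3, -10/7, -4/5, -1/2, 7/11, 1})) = EmptySet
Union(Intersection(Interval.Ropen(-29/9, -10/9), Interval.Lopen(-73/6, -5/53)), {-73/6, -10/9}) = Union({-73/6}, Interval(-29/9, -10/9))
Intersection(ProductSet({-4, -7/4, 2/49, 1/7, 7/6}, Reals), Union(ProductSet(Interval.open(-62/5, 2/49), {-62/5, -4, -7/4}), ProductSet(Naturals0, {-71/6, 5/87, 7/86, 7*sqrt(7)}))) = ProductSet({-4, -7/4}, {-62/5, -4, -7/4})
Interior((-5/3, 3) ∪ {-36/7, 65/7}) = (-5/3, 3)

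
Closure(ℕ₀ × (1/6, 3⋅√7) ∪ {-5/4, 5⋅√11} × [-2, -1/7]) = (ℕ₀ × [1/6, 3⋅√7]) ∪ ({-5/4, 5⋅√11} × [-2, -1/7])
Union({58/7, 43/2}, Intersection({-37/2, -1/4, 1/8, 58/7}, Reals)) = {-37/2, -1/4, 1/8, 58/7, 43/2}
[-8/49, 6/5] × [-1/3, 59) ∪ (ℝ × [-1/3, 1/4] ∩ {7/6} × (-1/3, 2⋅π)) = [-8/49, 6/5] × [-1/3, 59)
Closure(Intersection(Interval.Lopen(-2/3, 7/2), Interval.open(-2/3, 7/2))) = Interval(-2/3, 7/2)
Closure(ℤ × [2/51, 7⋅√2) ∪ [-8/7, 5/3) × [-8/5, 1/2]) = (ℤ × [2/51, 7⋅√2]) ∪ ([-8/7, 5/3] × [-8/5, 1/2])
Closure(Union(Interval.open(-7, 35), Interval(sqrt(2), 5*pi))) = Interval(-7, 35)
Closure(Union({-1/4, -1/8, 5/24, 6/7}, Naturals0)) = Union({-1/4, -1/8, 5/24, 6/7}, Naturals0)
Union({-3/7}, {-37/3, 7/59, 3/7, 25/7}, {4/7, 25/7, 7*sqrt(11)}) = {-37/3, -3/7, 7/59, 3/7, 4/7, 25/7, 7*sqrt(11)}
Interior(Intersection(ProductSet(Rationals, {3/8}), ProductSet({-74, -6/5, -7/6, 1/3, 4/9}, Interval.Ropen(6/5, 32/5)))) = EmptySet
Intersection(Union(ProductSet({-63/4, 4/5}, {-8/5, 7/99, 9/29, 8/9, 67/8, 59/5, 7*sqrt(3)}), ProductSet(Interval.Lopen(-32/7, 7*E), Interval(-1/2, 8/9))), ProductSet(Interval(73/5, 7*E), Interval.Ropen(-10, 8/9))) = ProductSet(Interval(73/5, 7*E), Interval.Ropen(-1/2, 8/9))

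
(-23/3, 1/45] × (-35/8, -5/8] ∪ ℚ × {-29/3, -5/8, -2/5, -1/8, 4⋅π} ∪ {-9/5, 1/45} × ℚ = ({-9/5, 1/45} × ℚ) ∪ (ℚ × {-29/3, -5/8, -2/5, -1/8, 4⋅π}) ∪ ((-23/3, 1/45] × (-35/8, -5/8])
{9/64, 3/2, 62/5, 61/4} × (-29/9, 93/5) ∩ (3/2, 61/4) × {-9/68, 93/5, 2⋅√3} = {62/5} × {-9/68, 2⋅√3}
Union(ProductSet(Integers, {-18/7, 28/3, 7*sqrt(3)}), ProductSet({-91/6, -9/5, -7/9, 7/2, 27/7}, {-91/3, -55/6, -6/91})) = Union(ProductSet({-91/6, -9/5, -7/9, 7/2, 27/7}, {-91/3, -55/6, -6/91}), ProductSet(Integers, {-18/7, 28/3, 7*sqrt(3)}))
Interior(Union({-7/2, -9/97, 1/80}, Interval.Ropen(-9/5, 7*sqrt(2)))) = Interval.open(-9/5, 7*sqrt(2))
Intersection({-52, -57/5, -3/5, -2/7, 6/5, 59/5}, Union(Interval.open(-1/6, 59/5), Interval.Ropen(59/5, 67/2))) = {6/5, 59/5}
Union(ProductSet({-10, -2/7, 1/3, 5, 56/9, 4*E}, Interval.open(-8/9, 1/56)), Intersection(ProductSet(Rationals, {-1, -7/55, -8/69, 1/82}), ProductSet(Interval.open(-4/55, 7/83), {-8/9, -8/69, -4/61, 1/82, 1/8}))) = Union(ProductSet({-10, -2/7, 1/3, 5, 56/9, 4*E}, Interval.open(-8/9, 1/56)), ProductSet(Intersection(Interval.open(-4/55, 7/83), Rationals), {-8/69, 1/82}))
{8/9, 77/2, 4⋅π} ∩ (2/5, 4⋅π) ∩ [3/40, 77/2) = {8/9}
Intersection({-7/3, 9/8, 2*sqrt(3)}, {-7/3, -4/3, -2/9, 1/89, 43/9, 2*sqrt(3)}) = {-7/3, 2*sqrt(3)}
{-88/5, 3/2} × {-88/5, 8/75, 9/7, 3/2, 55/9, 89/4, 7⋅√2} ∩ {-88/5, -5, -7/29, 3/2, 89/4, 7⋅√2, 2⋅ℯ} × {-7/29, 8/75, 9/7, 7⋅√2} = {-88/5, 3/2} × {8/75, 9/7, 7⋅√2}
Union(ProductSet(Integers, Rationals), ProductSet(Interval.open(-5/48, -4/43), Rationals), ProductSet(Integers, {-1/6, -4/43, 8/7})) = ProductSet(Union(Integers, Interval.open(-5/48, -4/43)), Rationals)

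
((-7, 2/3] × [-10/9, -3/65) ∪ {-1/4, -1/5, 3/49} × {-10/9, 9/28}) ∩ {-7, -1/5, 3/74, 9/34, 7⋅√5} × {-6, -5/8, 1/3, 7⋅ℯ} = {-1/5, 3/74, 9/34} × {-5/8}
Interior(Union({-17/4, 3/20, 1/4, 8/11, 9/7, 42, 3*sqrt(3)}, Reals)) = Reals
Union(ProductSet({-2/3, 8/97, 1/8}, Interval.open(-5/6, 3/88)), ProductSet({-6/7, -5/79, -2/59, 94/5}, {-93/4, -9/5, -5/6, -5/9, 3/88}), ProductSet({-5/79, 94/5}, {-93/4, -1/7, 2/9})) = Union(ProductSet({-5/79, 94/5}, {-93/4, -1/7, 2/9}), ProductSet({-2/3, 8/97, 1/8}, Interval.open(-5/6, 3/88)), ProductSet({-6/7, -5/79, -2/59, 94/5}, {-93/4, -9/5, -5/6, -5/9, 3/88}))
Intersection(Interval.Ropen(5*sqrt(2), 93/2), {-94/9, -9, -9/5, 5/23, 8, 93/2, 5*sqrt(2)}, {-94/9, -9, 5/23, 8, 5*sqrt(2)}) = {8, 5*sqrt(2)}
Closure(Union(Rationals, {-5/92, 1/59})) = Reals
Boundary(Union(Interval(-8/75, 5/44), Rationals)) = Union(Interval(-oo, -8/75), Interval(5/44, oo))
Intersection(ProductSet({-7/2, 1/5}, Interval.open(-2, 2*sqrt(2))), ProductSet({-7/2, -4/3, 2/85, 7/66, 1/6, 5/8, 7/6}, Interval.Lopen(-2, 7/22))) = ProductSet({-7/2}, Interval.Lopen(-2, 7/22))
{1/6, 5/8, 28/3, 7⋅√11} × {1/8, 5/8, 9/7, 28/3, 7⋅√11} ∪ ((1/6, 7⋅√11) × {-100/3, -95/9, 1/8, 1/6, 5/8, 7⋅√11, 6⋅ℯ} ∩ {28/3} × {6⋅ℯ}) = ({28/3} × {6⋅ℯ}) ∪ ({1/6, 5/8, 28/3, 7⋅√11} × {1/8, 5/8, 9/7, 28/3, 7⋅√11})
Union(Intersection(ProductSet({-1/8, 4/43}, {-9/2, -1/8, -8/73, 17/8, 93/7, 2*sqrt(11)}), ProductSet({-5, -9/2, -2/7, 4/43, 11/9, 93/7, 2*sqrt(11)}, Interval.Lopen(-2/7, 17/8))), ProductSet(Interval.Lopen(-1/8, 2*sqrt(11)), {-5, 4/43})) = Union(ProductSet({4/43}, {-1/8, -8/73, 17/8}), ProductSet(Interval.Lopen(-1/8, 2*sqrt(11)), {-5, 4/43}))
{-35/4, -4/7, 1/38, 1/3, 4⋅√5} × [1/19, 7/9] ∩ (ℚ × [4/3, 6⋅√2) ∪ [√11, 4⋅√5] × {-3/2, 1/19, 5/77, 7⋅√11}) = {4⋅√5} × {1/19, 5/77}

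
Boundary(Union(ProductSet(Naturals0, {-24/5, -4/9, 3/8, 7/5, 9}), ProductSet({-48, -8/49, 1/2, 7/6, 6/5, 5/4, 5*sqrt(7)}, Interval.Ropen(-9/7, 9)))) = Union(ProductSet({-48, -8/49, 1/2, 7/6, 6/5, 5/4, 5*sqrt(7)}, Interval(-9/7, 9)), ProductSet(Naturals0, {-24/5, -4/9, 3/8, 7/5, 9}))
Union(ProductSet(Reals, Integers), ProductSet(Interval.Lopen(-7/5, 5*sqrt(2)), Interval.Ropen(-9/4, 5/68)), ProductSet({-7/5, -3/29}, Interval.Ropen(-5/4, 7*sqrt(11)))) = Union(ProductSet({-7/5, -3/29}, Interval.Ropen(-5/4, 7*sqrt(11))), ProductSet(Interval.Lopen(-7/5, 5*sqrt(2)), Interval.Ropen(-9/4, 5/68)), ProductSet(Reals, Integers))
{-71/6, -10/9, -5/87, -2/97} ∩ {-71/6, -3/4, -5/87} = {-71/6, -5/87}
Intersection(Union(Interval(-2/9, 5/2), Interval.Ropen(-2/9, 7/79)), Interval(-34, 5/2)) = Interval(-2/9, 5/2)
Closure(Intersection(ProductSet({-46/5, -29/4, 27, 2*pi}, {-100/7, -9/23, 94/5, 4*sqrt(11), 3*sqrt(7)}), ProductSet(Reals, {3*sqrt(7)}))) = ProductSet({-46/5, -29/4, 27, 2*pi}, {3*sqrt(7)})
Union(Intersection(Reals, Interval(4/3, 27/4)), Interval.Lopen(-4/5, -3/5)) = Union(Interval.Lopen(-4/5, -3/5), Interval(4/3, 27/4))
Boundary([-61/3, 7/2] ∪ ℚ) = (-∞, -61/3] ∪ [7/2, ∞)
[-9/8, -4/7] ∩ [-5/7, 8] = [-5/7, -4/7]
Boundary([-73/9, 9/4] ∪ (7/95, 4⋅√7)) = {-73/9, 4⋅√7}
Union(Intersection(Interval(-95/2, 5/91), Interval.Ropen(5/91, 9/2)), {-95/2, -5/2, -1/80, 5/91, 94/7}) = {-95/2, -5/2, -1/80, 5/91, 94/7}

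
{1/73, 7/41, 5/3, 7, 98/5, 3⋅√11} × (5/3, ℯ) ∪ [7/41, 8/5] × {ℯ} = ([7/41, 8/5] × {ℯ}) ∪ ({1/73, 7/41, 5/3, 7, 98/5, 3⋅√11} × (5/3, ℯ))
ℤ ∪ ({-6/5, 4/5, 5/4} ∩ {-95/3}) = ℤ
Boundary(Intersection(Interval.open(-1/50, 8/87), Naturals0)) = Range(0, 1, 1)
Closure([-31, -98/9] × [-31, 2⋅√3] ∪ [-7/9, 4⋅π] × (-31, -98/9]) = ([-7/9, 4⋅π] × [-31, -98/9]) ∪ ([-31, -98/9] × [-31, 2⋅√3])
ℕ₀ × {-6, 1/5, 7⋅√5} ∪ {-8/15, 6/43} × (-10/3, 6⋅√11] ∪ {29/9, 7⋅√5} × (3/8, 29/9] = (ℕ₀ × {-6, 1/5, 7⋅√5}) ∪ ({-8/15, 6/43} × (-10/3, 6⋅√11]) ∪ ({29/9, 7⋅√5} × (3/8, 29/9])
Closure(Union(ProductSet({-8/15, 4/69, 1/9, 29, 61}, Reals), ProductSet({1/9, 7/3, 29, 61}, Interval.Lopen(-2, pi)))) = Union(ProductSet({1/9, 7/3, 29, 61}, Interval(-2, pi)), ProductSet({-8/15, 4/69, 1/9, 29, 61}, Reals))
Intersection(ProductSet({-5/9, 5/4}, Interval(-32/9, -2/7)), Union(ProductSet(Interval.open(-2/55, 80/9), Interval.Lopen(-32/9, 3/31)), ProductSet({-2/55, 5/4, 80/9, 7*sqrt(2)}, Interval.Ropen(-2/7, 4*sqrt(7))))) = ProductSet({5/4}, Interval.Lopen(-32/9, -2/7))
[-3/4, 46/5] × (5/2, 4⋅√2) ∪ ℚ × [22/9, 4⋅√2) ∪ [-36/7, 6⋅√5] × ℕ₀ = ([-36/7, 6⋅√5] × ℕ₀) ∪ (ℚ × [22/9, 4⋅√2)) ∪ ([-3/4, 46/5] × (5/2, 4⋅√2))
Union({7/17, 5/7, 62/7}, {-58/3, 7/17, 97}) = {-58/3, 7/17, 5/7, 62/7, 97}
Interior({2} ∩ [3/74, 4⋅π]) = ∅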